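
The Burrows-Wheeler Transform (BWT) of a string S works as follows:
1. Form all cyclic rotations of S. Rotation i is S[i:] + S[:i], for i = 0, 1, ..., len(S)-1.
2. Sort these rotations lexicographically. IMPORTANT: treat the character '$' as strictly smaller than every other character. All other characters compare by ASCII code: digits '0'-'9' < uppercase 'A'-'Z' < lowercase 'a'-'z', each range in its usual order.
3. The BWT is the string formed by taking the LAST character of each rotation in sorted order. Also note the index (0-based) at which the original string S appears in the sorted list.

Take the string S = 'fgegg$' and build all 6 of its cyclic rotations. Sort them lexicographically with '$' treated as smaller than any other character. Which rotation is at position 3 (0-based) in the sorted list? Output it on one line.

Answer: g$fgeg

Derivation:
All 6 rotations (rotation i = S[i:]+S[:i]):
  rot[0] = fgegg$
  rot[1] = gegg$f
  rot[2] = egg$fg
  rot[3] = gg$fge
  rot[4] = g$fgeg
  rot[5] = $fgegg
Sorted (with $ < everything):
  sorted[0] = $fgegg
  sorted[1] = egg$fg
  sorted[2] = fgegg$
  sorted[3] = g$fgeg
  sorted[4] = gegg$f
  sorted[5] = gg$fge
sorted[3] = g$fgeg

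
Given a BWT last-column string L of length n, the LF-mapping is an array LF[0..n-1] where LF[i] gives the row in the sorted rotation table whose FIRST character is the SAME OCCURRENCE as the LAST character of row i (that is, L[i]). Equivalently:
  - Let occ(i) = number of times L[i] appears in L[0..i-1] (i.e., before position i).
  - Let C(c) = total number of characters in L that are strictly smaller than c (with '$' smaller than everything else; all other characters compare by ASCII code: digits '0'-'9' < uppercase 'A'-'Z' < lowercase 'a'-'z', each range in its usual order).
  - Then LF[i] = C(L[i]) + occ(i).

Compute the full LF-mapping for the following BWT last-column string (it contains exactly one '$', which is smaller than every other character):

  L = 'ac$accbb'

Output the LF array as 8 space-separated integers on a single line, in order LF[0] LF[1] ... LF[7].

Answer: 1 5 0 2 6 7 3 4

Derivation:
Char counts: '$':1, 'a':2, 'b':2, 'c':3
C (first-col start): C('$')=0, C('a')=1, C('b')=3, C('c')=5
L[0]='a': occ=0, LF[0]=C('a')+0=1+0=1
L[1]='c': occ=0, LF[1]=C('c')+0=5+0=5
L[2]='$': occ=0, LF[2]=C('$')+0=0+0=0
L[3]='a': occ=1, LF[3]=C('a')+1=1+1=2
L[4]='c': occ=1, LF[4]=C('c')+1=5+1=6
L[5]='c': occ=2, LF[5]=C('c')+2=5+2=7
L[6]='b': occ=0, LF[6]=C('b')+0=3+0=3
L[7]='b': occ=1, LF[7]=C('b')+1=3+1=4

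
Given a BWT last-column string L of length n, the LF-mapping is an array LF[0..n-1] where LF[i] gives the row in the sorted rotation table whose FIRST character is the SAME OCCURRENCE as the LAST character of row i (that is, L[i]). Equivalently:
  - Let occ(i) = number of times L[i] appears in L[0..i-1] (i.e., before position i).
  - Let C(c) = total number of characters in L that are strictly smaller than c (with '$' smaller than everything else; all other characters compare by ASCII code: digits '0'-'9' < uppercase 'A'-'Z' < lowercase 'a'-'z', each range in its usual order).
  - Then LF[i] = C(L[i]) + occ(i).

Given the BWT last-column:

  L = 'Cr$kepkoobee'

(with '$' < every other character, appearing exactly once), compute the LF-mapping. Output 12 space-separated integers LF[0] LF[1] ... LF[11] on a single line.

Char counts: '$':1, 'C':1, 'b':1, 'e':3, 'k':2, 'o':2, 'p':1, 'r':1
C (first-col start): C('$')=0, C('C')=1, C('b')=2, C('e')=3, C('k')=6, C('o')=8, C('p')=10, C('r')=11
L[0]='C': occ=0, LF[0]=C('C')+0=1+0=1
L[1]='r': occ=0, LF[1]=C('r')+0=11+0=11
L[2]='$': occ=0, LF[2]=C('$')+0=0+0=0
L[3]='k': occ=0, LF[3]=C('k')+0=6+0=6
L[4]='e': occ=0, LF[4]=C('e')+0=3+0=3
L[5]='p': occ=0, LF[5]=C('p')+0=10+0=10
L[6]='k': occ=1, LF[6]=C('k')+1=6+1=7
L[7]='o': occ=0, LF[7]=C('o')+0=8+0=8
L[8]='o': occ=1, LF[8]=C('o')+1=8+1=9
L[9]='b': occ=0, LF[9]=C('b')+0=2+0=2
L[10]='e': occ=1, LF[10]=C('e')+1=3+1=4
L[11]='e': occ=2, LF[11]=C('e')+2=3+2=5

Answer: 1 11 0 6 3 10 7 8 9 2 4 5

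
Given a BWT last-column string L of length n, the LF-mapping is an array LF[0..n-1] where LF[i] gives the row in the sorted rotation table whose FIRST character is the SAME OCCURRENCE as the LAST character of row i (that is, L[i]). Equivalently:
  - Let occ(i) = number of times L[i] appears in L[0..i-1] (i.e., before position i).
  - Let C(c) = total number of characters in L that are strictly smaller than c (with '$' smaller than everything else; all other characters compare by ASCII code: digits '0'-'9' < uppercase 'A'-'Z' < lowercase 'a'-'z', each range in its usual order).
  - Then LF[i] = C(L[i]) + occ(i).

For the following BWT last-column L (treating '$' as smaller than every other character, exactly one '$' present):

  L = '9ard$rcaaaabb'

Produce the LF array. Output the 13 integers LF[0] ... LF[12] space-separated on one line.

Char counts: '$':1, '9':1, 'a':5, 'b':2, 'c':1, 'd':1, 'r':2
C (first-col start): C('$')=0, C('9')=1, C('a')=2, C('b')=7, C('c')=9, C('d')=10, C('r')=11
L[0]='9': occ=0, LF[0]=C('9')+0=1+0=1
L[1]='a': occ=0, LF[1]=C('a')+0=2+0=2
L[2]='r': occ=0, LF[2]=C('r')+0=11+0=11
L[3]='d': occ=0, LF[3]=C('d')+0=10+0=10
L[4]='$': occ=0, LF[4]=C('$')+0=0+0=0
L[5]='r': occ=1, LF[5]=C('r')+1=11+1=12
L[6]='c': occ=0, LF[6]=C('c')+0=9+0=9
L[7]='a': occ=1, LF[7]=C('a')+1=2+1=3
L[8]='a': occ=2, LF[8]=C('a')+2=2+2=4
L[9]='a': occ=3, LF[9]=C('a')+3=2+3=5
L[10]='a': occ=4, LF[10]=C('a')+4=2+4=6
L[11]='b': occ=0, LF[11]=C('b')+0=7+0=7
L[12]='b': occ=1, LF[12]=C('b')+1=7+1=8

Answer: 1 2 11 10 0 12 9 3 4 5 6 7 8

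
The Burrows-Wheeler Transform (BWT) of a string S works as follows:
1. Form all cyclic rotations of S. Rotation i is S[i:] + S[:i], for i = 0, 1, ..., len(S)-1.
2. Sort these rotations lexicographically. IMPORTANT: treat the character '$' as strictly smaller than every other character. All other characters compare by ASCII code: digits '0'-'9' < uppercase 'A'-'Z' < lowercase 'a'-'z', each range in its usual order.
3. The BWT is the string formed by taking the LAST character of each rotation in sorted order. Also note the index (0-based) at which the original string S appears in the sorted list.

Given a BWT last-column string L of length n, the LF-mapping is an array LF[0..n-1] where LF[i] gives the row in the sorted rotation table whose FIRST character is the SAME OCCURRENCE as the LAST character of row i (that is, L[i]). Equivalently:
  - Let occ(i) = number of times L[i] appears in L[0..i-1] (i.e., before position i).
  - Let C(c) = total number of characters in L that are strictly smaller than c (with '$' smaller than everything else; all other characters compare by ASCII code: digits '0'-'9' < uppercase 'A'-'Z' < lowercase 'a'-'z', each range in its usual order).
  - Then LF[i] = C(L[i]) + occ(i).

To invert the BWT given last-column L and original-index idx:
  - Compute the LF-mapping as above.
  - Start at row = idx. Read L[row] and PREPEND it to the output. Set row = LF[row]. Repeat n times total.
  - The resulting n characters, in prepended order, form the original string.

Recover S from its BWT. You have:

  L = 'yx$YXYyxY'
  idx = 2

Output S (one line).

LF mapping: 7 5 0 2 1 3 8 6 4
Walk LF starting at row 2, prepending L[row]:
  step 1: row=2, L[2]='$', prepend. Next row=LF[2]=0
  step 2: row=0, L[0]='y', prepend. Next row=LF[0]=7
  step 3: row=7, L[7]='x', prepend. Next row=LF[7]=6
  step 4: row=6, L[6]='y', prepend. Next row=LF[6]=8
  step 5: row=8, L[8]='Y', prepend. Next row=LF[8]=4
  step 6: row=4, L[4]='X', prepend. Next row=LF[4]=1
  step 7: row=1, L[1]='x', prepend. Next row=LF[1]=5
  step 8: row=5, L[5]='Y', prepend. Next row=LF[5]=3
  step 9: row=3, L[3]='Y', prepend. Next row=LF[3]=2
Reversed output: YYxXYyxy$

Answer: YYxXYyxy$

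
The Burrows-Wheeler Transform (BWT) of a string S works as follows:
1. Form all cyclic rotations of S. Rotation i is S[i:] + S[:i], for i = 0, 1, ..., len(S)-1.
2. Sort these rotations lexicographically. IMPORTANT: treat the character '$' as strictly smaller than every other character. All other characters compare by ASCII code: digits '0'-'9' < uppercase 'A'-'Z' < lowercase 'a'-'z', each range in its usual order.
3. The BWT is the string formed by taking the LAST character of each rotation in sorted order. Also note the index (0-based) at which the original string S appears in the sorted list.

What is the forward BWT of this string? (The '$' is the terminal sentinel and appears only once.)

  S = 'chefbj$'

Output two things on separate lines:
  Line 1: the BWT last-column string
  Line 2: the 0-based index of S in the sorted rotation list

Answer: jf$hecb
2

Derivation:
All 7 rotations (rotation i = S[i:]+S[:i]):
  rot[0] = chefbj$
  rot[1] = hefbj$c
  rot[2] = efbj$ch
  rot[3] = fbj$che
  rot[4] = bj$chef
  rot[5] = j$chefb
  rot[6] = $chefbj
Sorted (with $ < everything):
  sorted[0] = $chefbj  (last char: 'j')
  sorted[1] = bj$chef  (last char: 'f')
  sorted[2] = chefbj$  (last char: '$')
  sorted[3] = efbj$ch  (last char: 'h')
  sorted[4] = fbj$che  (last char: 'e')
  sorted[5] = hefbj$c  (last char: 'c')
  sorted[6] = j$chefb  (last char: 'b')
Last column: jf$hecb
Original string S is at sorted index 2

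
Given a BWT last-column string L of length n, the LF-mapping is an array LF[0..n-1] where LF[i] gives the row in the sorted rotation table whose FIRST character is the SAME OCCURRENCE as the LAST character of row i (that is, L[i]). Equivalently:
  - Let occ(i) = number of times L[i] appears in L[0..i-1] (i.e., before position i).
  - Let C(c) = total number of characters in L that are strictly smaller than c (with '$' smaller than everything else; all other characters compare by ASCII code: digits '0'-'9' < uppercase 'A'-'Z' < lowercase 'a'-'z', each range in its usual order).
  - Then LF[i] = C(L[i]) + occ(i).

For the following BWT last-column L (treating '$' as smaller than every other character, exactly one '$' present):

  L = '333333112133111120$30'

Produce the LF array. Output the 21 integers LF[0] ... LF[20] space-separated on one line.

Char counts: '$':1, '0':2, '1':7, '2':2, '3':9
C (first-col start): C('$')=0, C('0')=1, C('1')=3, C('2')=10, C('3')=12
L[0]='3': occ=0, LF[0]=C('3')+0=12+0=12
L[1]='3': occ=1, LF[1]=C('3')+1=12+1=13
L[2]='3': occ=2, LF[2]=C('3')+2=12+2=14
L[3]='3': occ=3, LF[3]=C('3')+3=12+3=15
L[4]='3': occ=4, LF[4]=C('3')+4=12+4=16
L[5]='3': occ=5, LF[5]=C('3')+5=12+5=17
L[6]='1': occ=0, LF[6]=C('1')+0=3+0=3
L[7]='1': occ=1, LF[7]=C('1')+1=3+1=4
L[8]='2': occ=0, LF[8]=C('2')+0=10+0=10
L[9]='1': occ=2, LF[9]=C('1')+2=3+2=5
L[10]='3': occ=6, LF[10]=C('3')+6=12+6=18
L[11]='3': occ=7, LF[11]=C('3')+7=12+7=19
L[12]='1': occ=3, LF[12]=C('1')+3=3+3=6
L[13]='1': occ=4, LF[13]=C('1')+4=3+4=7
L[14]='1': occ=5, LF[14]=C('1')+5=3+5=8
L[15]='1': occ=6, LF[15]=C('1')+6=3+6=9
L[16]='2': occ=1, LF[16]=C('2')+1=10+1=11
L[17]='0': occ=0, LF[17]=C('0')+0=1+0=1
L[18]='$': occ=0, LF[18]=C('$')+0=0+0=0
L[19]='3': occ=8, LF[19]=C('3')+8=12+8=20
L[20]='0': occ=1, LF[20]=C('0')+1=1+1=2

Answer: 12 13 14 15 16 17 3 4 10 5 18 19 6 7 8 9 11 1 0 20 2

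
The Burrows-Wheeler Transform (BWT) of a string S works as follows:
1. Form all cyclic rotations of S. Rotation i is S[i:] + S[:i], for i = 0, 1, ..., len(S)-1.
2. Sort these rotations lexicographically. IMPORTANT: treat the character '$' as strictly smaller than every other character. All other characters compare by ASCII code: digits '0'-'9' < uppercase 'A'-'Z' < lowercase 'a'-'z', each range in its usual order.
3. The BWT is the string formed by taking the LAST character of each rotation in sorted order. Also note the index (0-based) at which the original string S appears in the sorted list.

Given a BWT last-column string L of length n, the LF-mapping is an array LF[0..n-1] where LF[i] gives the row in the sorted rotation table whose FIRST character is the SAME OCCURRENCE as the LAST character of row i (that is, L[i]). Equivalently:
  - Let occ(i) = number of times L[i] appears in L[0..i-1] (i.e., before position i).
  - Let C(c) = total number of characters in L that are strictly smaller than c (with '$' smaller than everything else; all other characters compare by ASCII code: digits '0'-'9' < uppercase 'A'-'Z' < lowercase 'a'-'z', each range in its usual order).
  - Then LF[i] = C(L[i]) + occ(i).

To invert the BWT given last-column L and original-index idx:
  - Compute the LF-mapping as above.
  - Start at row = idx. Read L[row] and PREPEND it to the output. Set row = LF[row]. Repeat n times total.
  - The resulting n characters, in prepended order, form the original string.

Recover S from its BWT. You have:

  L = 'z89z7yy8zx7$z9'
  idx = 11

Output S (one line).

LF mapping: 10 3 5 11 1 8 9 4 12 7 2 0 13 6
Walk LF starting at row 11, prepending L[row]:
  step 1: row=11, L[11]='$', prepend. Next row=LF[11]=0
  step 2: row=0, L[0]='z', prepend. Next row=LF[0]=10
  step 3: row=10, L[10]='7', prepend. Next row=LF[10]=2
  step 4: row=2, L[2]='9', prepend. Next row=LF[2]=5
  step 5: row=5, L[5]='y', prepend. Next row=LF[5]=8
  step 6: row=8, L[8]='z', prepend. Next row=LF[8]=12
  step 7: row=12, L[12]='z', prepend. Next row=LF[12]=13
  step 8: row=13, L[13]='9', prepend. Next row=LF[13]=6
  step 9: row=6, L[6]='y', prepend. Next row=LF[6]=9
  step 10: row=9, L[9]='x', prepend. Next row=LF[9]=7
  step 11: row=7, L[7]='8', prepend. Next row=LF[7]=4
  step 12: row=4, L[4]='7', prepend. Next row=LF[4]=1
  step 13: row=1, L[1]='8', prepend. Next row=LF[1]=3
  step 14: row=3, L[3]='z', prepend. Next row=LF[3]=11
Reversed output: z878xy9zzy97z$

Answer: z878xy9zzy97z$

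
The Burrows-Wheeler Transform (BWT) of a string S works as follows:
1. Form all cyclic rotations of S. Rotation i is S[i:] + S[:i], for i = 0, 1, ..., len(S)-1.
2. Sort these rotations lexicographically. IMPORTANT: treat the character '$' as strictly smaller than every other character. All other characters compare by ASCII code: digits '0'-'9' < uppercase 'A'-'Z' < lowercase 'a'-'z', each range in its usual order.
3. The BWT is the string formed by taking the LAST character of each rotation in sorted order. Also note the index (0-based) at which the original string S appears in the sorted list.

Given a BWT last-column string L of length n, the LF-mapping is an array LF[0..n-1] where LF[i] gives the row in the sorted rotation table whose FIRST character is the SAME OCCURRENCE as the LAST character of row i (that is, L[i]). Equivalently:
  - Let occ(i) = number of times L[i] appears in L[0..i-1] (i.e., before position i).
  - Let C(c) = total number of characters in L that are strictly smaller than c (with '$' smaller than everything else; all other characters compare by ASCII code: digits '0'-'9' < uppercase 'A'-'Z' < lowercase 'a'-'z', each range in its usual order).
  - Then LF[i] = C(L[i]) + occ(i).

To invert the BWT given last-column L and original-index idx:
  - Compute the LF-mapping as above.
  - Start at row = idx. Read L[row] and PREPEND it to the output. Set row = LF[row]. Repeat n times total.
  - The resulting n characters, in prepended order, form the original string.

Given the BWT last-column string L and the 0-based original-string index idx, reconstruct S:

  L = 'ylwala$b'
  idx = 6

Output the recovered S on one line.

LF mapping: 7 4 6 1 5 2 0 3
Walk LF starting at row 6, prepending L[row]:
  step 1: row=6, L[6]='$', prepend. Next row=LF[6]=0
  step 2: row=0, L[0]='y', prepend. Next row=LF[0]=7
  step 3: row=7, L[7]='b', prepend. Next row=LF[7]=3
  step 4: row=3, L[3]='a', prepend. Next row=LF[3]=1
  step 5: row=1, L[1]='l', prepend. Next row=LF[1]=4
  step 6: row=4, L[4]='l', prepend. Next row=LF[4]=5
  step 7: row=5, L[5]='a', prepend. Next row=LF[5]=2
  step 8: row=2, L[2]='w', prepend. Next row=LF[2]=6
Reversed output: wallaby$

Answer: wallaby$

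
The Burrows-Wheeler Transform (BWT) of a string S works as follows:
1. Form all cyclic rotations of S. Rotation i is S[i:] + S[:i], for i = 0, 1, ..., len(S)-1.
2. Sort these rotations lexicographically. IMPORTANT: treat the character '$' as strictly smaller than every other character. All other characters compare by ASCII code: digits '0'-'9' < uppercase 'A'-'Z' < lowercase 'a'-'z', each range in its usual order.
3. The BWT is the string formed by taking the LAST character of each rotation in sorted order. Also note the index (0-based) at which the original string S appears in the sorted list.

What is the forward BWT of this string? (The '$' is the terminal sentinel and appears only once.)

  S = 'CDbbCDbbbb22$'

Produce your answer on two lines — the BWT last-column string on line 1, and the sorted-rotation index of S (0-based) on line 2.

All 13 rotations (rotation i = S[i:]+S[:i]):
  rot[0] = CDbbCDbbbb22$
  rot[1] = DbbCDbbbb22$C
  rot[2] = bbCDbbbb22$CD
  rot[3] = bCDbbbb22$CDb
  rot[4] = CDbbbb22$CDbb
  rot[5] = Dbbbb22$CDbbC
  rot[6] = bbbb22$CDbbCD
  rot[7] = bbb22$CDbbCDb
  rot[8] = bb22$CDbbCDbb
  rot[9] = b22$CDbbCDbbb
  rot[10] = 22$CDbbCDbbbb
  rot[11] = 2$CDbbCDbbbb2
  rot[12] = $CDbbCDbbbb22
Sorted (with $ < everything):
  sorted[0] = $CDbbCDbbbb22  (last char: '2')
  sorted[1] = 2$CDbbCDbbbb2  (last char: '2')
  sorted[2] = 22$CDbbCDbbbb  (last char: 'b')
  sorted[3] = CDbbCDbbbb22$  (last char: '$')
  sorted[4] = CDbbbb22$CDbb  (last char: 'b')
  sorted[5] = DbbCDbbbb22$C  (last char: 'C')
  sorted[6] = Dbbbb22$CDbbC  (last char: 'C')
  sorted[7] = b22$CDbbCDbbb  (last char: 'b')
  sorted[8] = bCDbbbb22$CDb  (last char: 'b')
  sorted[9] = bb22$CDbbCDbb  (last char: 'b')
  sorted[10] = bbCDbbbb22$CD  (last char: 'D')
  sorted[11] = bbb22$CDbbCDb  (last char: 'b')
  sorted[12] = bbbb22$CDbbCD  (last char: 'D')
Last column: 22b$bCCbbbDbD
Original string S is at sorted index 3

Answer: 22b$bCCbbbDbD
3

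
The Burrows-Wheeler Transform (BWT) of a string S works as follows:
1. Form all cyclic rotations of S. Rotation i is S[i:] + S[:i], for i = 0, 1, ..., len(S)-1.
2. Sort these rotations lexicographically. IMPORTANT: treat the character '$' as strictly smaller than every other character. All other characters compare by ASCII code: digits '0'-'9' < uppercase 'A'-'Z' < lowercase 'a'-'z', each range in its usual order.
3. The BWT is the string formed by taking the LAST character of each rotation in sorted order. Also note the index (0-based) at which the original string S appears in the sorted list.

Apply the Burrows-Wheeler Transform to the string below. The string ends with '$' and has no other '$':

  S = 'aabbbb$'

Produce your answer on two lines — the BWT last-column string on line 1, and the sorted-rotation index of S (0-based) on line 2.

Answer: b$abbba
1

Derivation:
All 7 rotations (rotation i = S[i:]+S[:i]):
  rot[0] = aabbbb$
  rot[1] = abbbb$a
  rot[2] = bbbb$aa
  rot[3] = bbb$aab
  rot[4] = bb$aabb
  rot[5] = b$aabbb
  rot[6] = $aabbbb
Sorted (with $ < everything):
  sorted[0] = $aabbbb  (last char: 'b')
  sorted[1] = aabbbb$  (last char: '$')
  sorted[2] = abbbb$a  (last char: 'a')
  sorted[3] = b$aabbb  (last char: 'b')
  sorted[4] = bb$aabb  (last char: 'b')
  sorted[5] = bbb$aab  (last char: 'b')
  sorted[6] = bbbb$aa  (last char: 'a')
Last column: b$abbba
Original string S is at sorted index 1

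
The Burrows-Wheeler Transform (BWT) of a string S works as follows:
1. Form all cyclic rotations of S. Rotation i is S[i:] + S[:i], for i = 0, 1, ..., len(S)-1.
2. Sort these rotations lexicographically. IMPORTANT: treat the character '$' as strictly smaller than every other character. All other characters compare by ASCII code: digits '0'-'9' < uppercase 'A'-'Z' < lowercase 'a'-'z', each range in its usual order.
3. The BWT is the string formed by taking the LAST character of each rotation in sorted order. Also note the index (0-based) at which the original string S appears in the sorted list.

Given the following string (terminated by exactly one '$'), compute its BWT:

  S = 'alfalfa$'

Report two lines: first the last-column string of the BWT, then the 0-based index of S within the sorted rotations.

All 8 rotations (rotation i = S[i:]+S[:i]):
  rot[0] = alfalfa$
  rot[1] = lfalfa$a
  rot[2] = falfa$al
  rot[3] = alfa$alf
  rot[4] = lfa$alfa
  rot[5] = fa$alfal
  rot[6] = a$alfalf
  rot[7] = $alfalfa
Sorted (with $ < everything):
  sorted[0] = $alfalfa  (last char: 'a')
  sorted[1] = a$alfalf  (last char: 'f')
  sorted[2] = alfa$alf  (last char: 'f')
  sorted[3] = alfalfa$  (last char: '$')
  sorted[4] = fa$alfal  (last char: 'l')
  sorted[5] = falfa$al  (last char: 'l')
  sorted[6] = lfa$alfa  (last char: 'a')
  sorted[7] = lfalfa$a  (last char: 'a')
Last column: aff$llaa
Original string S is at sorted index 3

Answer: aff$llaa
3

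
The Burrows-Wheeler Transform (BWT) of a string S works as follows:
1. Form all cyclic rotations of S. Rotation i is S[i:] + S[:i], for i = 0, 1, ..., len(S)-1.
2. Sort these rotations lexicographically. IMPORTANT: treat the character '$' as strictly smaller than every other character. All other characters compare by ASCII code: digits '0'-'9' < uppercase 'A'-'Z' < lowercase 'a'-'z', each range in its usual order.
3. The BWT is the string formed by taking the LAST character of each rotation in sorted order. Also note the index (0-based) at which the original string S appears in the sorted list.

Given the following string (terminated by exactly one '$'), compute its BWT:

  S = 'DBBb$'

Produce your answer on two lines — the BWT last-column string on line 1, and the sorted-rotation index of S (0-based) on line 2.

All 5 rotations (rotation i = S[i:]+S[:i]):
  rot[0] = DBBb$
  rot[1] = BBb$D
  rot[2] = Bb$DB
  rot[3] = b$DBB
  rot[4] = $DBBb
Sorted (with $ < everything):
  sorted[0] = $DBBb  (last char: 'b')
  sorted[1] = BBb$D  (last char: 'D')
  sorted[2] = Bb$DB  (last char: 'B')
  sorted[3] = DBBb$  (last char: '$')
  sorted[4] = b$DBB  (last char: 'B')
Last column: bDB$B
Original string S is at sorted index 3

Answer: bDB$B
3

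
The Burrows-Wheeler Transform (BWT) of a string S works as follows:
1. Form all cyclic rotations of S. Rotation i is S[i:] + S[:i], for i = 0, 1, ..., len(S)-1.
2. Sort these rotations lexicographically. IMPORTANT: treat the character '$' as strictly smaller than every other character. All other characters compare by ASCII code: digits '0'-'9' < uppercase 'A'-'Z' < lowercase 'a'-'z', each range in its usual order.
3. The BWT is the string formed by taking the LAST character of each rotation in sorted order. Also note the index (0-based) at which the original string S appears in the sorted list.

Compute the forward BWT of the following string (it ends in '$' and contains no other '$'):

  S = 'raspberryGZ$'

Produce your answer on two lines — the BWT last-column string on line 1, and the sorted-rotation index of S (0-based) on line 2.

Answer: ZyGrpbs$erar
7

Derivation:
All 12 rotations (rotation i = S[i:]+S[:i]):
  rot[0] = raspberryGZ$
  rot[1] = aspberryGZ$r
  rot[2] = spberryGZ$ra
  rot[3] = pberryGZ$ras
  rot[4] = berryGZ$rasp
  rot[5] = erryGZ$raspb
  rot[6] = rryGZ$raspbe
  rot[7] = ryGZ$raspber
  rot[8] = yGZ$raspberr
  rot[9] = GZ$raspberry
  rot[10] = Z$raspberryG
  rot[11] = $raspberryGZ
Sorted (with $ < everything):
  sorted[0] = $raspberryGZ  (last char: 'Z')
  sorted[1] = GZ$raspberry  (last char: 'y')
  sorted[2] = Z$raspberryG  (last char: 'G')
  sorted[3] = aspberryGZ$r  (last char: 'r')
  sorted[4] = berryGZ$rasp  (last char: 'p')
  sorted[5] = erryGZ$raspb  (last char: 'b')
  sorted[6] = pberryGZ$ras  (last char: 's')
  sorted[7] = raspberryGZ$  (last char: '$')
  sorted[8] = rryGZ$raspbe  (last char: 'e')
  sorted[9] = ryGZ$raspber  (last char: 'r')
  sorted[10] = spberryGZ$ra  (last char: 'a')
  sorted[11] = yGZ$raspberr  (last char: 'r')
Last column: ZyGrpbs$erar
Original string S is at sorted index 7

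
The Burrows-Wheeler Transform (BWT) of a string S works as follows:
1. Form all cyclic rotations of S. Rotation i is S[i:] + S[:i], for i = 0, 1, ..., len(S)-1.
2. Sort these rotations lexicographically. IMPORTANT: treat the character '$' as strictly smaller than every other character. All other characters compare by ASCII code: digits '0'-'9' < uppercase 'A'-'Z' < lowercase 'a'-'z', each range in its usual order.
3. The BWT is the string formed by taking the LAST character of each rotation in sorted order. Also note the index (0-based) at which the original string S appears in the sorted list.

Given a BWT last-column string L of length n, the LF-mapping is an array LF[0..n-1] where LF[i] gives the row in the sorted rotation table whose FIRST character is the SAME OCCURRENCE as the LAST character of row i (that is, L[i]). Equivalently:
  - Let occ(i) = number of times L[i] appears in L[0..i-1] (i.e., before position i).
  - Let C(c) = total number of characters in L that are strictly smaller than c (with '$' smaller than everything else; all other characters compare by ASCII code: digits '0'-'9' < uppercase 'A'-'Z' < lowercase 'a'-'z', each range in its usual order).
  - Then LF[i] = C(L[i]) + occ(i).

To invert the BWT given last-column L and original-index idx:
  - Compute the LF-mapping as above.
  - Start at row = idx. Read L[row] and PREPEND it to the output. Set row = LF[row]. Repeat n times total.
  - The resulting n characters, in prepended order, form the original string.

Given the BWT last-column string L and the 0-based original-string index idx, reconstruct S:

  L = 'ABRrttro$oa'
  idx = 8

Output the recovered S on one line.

LF mapping: 1 2 3 7 9 10 8 5 0 6 4
Walk LF starting at row 8, prepending L[row]:
  step 1: row=8, L[8]='$', prepend. Next row=LF[8]=0
  step 2: row=0, L[0]='A', prepend. Next row=LF[0]=1
  step 3: row=1, L[1]='B', prepend. Next row=LF[1]=2
  step 4: row=2, L[2]='R', prepend. Next row=LF[2]=3
  step 5: row=3, L[3]='r', prepend. Next row=LF[3]=7
  step 6: row=7, L[7]='o', prepend. Next row=LF[7]=5
  step 7: row=5, L[5]='t', prepend. Next row=LF[5]=10
  step 8: row=10, L[10]='a', prepend. Next row=LF[10]=4
  step 9: row=4, L[4]='t', prepend. Next row=LF[4]=9
  step 10: row=9, L[9]='o', prepend. Next row=LF[9]=6
  step 11: row=6, L[6]='r', prepend. Next row=LF[6]=8
Reversed output: rotatorRBA$

Answer: rotatorRBA$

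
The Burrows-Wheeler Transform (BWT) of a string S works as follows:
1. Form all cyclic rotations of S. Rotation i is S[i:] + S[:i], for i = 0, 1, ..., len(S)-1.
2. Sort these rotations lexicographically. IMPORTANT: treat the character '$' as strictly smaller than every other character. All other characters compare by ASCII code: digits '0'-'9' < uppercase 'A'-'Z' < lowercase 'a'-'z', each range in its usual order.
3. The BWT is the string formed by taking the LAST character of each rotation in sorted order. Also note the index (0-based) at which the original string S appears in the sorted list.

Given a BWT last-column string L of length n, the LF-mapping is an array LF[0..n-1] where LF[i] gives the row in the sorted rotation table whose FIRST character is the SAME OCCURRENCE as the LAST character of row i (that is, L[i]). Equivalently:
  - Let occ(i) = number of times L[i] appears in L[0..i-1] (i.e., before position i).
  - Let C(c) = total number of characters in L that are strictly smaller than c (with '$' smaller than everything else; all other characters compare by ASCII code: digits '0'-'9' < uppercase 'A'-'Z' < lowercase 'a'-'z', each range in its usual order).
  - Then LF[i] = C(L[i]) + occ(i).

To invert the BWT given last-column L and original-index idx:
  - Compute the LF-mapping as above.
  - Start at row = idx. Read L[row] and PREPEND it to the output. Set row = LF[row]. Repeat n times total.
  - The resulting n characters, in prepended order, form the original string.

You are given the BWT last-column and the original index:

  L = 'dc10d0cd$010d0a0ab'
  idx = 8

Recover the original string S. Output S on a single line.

LF mapping: 14 12 7 1 15 2 13 16 0 3 8 4 17 5 9 6 10 11
Walk LF starting at row 8, prepending L[row]:
  step 1: row=8, L[8]='$', prepend. Next row=LF[8]=0
  step 2: row=0, L[0]='d', prepend. Next row=LF[0]=14
  step 3: row=14, L[14]='a', prepend. Next row=LF[14]=9
  step 4: row=9, L[9]='0', prepend. Next row=LF[9]=3
  step 5: row=3, L[3]='0', prepend. Next row=LF[3]=1
  step 6: row=1, L[1]='c', prepend. Next row=LF[1]=12
  step 7: row=12, L[12]='d', prepend. Next row=LF[12]=17
  step 8: row=17, L[17]='b', prepend. Next row=LF[17]=11
  step 9: row=11, L[11]='0', prepend. Next row=LF[11]=4
  step 10: row=4, L[4]='d', prepend. Next row=LF[4]=15
  step 11: row=15, L[15]='0', prepend. Next row=LF[15]=6
  step 12: row=6, L[6]='c', prepend. Next row=LF[6]=13
  step 13: row=13, L[13]='0', prepend. Next row=LF[13]=5
  step 14: row=5, L[5]='0', prepend. Next row=LF[5]=2
  step 15: row=2, L[2]='1', prepend. Next row=LF[2]=7
  step 16: row=7, L[7]='d', prepend. Next row=LF[7]=16
  step 17: row=16, L[16]='a', prepend. Next row=LF[16]=10
  step 18: row=10, L[10]='1', prepend. Next row=LF[10]=8
Reversed output: 1ad100c0d0bdc00ad$

Answer: 1ad100c0d0bdc00ad$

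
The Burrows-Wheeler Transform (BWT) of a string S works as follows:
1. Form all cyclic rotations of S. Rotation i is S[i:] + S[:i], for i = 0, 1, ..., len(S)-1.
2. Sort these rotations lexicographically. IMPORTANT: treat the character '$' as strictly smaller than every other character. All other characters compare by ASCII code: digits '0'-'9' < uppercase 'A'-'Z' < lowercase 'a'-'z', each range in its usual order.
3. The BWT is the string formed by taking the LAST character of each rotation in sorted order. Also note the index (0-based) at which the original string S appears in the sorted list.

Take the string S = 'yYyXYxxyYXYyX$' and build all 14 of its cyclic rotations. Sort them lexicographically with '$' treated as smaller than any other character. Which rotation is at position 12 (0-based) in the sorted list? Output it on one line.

All 14 rotations (rotation i = S[i:]+S[:i]):
  rot[0] = yYyXYxxyYXYyX$
  rot[1] = YyXYxxyYXYyX$y
  rot[2] = yXYxxyYXYyX$yY
  rot[3] = XYxxyYXYyX$yYy
  rot[4] = YxxyYXYyX$yYyX
  rot[5] = xxyYXYyX$yYyXY
  rot[6] = xyYXYyX$yYyXYx
  rot[7] = yYXYyX$yYyXYxx
  rot[8] = YXYyX$yYyXYxxy
  rot[9] = XYyX$yYyXYxxyY
  rot[10] = YyX$yYyXYxxyYX
  rot[11] = yX$yYyXYxxyYXY
  rot[12] = X$yYyXYxxyYXYy
  rot[13] = $yYyXYxxyYXYyX
Sorted (with $ < everything):
  sorted[0] = $yYyXYxxyYXYyX
  sorted[1] = X$yYyXYxxyYXYy
  sorted[2] = XYxxyYXYyX$yYy
  sorted[3] = XYyX$yYyXYxxyY
  sorted[4] = YXYyX$yYyXYxxy
  sorted[5] = YxxyYXYyX$yYyX
  sorted[6] = YyX$yYyXYxxyYX
  sorted[7] = YyXYxxyYXYyX$y
  sorted[8] = xxyYXYyX$yYyXY
  sorted[9] = xyYXYyX$yYyXYx
  sorted[10] = yX$yYyXYxxyYXY
  sorted[11] = yXYxxyYXYyX$yY
  sorted[12] = yYXYyX$yYyXYxx
  sorted[13] = yYyXYxxyYXYyX$
sorted[12] = yYXYyX$yYyXYxx

Answer: yYXYyX$yYyXYxx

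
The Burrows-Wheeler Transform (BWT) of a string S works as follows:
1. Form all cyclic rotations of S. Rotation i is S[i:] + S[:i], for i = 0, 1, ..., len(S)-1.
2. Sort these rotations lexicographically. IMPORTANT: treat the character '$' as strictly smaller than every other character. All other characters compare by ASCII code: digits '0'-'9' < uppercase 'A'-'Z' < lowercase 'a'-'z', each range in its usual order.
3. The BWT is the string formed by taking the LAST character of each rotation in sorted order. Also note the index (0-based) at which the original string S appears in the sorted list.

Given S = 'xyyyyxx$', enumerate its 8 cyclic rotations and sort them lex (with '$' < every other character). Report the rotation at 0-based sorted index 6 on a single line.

All 8 rotations (rotation i = S[i:]+S[:i]):
  rot[0] = xyyyyxx$
  rot[1] = yyyyxx$x
  rot[2] = yyyxx$xy
  rot[3] = yyxx$xyy
  rot[4] = yxx$xyyy
  rot[5] = xx$xyyyy
  rot[6] = x$xyyyyx
  rot[7] = $xyyyyxx
Sorted (with $ < everything):
  sorted[0] = $xyyyyxx
  sorted[1] = x$xyyyyx
  sorted[2] = xx$xyyyy
  sorted[3] = xyyyyxx$
  sorted[4] = yxx$xyyy
  sorted[5] = yyxx$xyy
  sorted[6] = yyyxx$xy
  sorted[7] = yyyyxx$x
sorted[6] = yyyxx$xy

Answer: yyyxx$xy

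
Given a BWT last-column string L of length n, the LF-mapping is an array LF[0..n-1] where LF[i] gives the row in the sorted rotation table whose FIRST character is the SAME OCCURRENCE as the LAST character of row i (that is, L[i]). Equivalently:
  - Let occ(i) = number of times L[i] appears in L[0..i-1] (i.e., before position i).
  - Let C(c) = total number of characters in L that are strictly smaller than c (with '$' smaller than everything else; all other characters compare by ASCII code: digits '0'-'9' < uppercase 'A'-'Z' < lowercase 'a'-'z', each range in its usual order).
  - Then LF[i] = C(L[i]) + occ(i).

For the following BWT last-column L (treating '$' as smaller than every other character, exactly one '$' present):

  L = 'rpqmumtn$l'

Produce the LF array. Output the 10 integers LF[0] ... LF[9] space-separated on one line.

Char counts: '$':1, 'l':1, 'm':2, 'n':1, 'p':1, 'q':1, 'r':1, 't':1, 'u':1
C (first-col start): C('$')=0, C('l')=1, C('m')=2, C('n')=4, C('p')=5, C('q')=6, C('r')=7, C('t')=8, C('u')=9
L[0]='r': occ=0, LF[0]=C('r')+0=7+0=7
L[1]='p': occ=0, LF[1]=C('p')+0=5+0=5
L[2]='q': occ=0, LF[2]=C('q')+0=6+0=6
L[3]='m': occ=0, LF[3]=C('m')+0=2+0=2
L[4]='u': occ=0, LF[4]=C('u')+0=9+0=9
L[5]='m': occ=1, LF[5]=C('m')+1=2+1=3
L[6]='t': occ=0, LF[6]=C('t')+0=8+0=8
L[7]='n': occ=0, LF[7]=C('n')+0=4+0=4
L[8]='$': occ=0, LF[8]=C('$')+0=0+0=0
L[9]='l': occ=0, LF[9]=C('l')+0=1+0=1

Answer: 7 5 6 2 9 3 8 4 0 1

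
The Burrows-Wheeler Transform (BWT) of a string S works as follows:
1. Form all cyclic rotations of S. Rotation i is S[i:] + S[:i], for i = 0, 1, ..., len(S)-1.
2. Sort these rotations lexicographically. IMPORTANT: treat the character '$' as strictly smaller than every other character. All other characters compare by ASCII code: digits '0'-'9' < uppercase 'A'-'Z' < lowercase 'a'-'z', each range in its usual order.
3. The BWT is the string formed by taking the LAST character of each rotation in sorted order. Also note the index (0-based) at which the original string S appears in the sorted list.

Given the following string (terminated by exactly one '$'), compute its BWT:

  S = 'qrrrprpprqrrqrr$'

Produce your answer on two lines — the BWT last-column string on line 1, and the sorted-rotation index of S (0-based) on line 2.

Answer: rrrprr$rprrpqrqq
6

Derivation:
All 16 rotations (rotation i = S[i:]+S[:i]):
  rot[0] = qrrrprpprqrrqrr$
  rot[1] = rrrprpprqrrqrr$q
  rot[2] = rrprpprqrrqrr$qr
  rot[3] = rprpprqrrqrr$qrr
  rot[4] = prpprqrrqrr$qrrr
  rot[5] = rpprqrrqrr$qrrrp
  rot[6] = pprqrrqrr$qrrrpr
  rot[7] = prqrrqrr$qrrrprp
  rot[8] = rqrrqrr$qrrrprpp
  rot[9] = qrrqrr$qrrrprppr
  rot[10] = rrqrr$qrrrprpprq
  rot[11] = rqrr$qrrrprpprqr
  rot[12] = qrr$qrrrprpprqrr
  rot[13] = rr$qrrrprpprqrrq
  rot[14] = r$qrrrprpprqrrqr
  rot[15] = $qrrrprpprqrrqrr
Sorted (with $ < everything):
  sorted[0] = $qrrrprpprqrrqrr  (last char: 'r')
  sorted[1] = pprqrrqrr$qrrrpr  (last char: 'r')
  sorted[2] = prpprqrrqrr$qrrr  (last char: 'r')
  sorted[3] = prqrrqrr$qrrrprp  (last char: 'p')
  sorted[4] = qrr$qrrrprpprqrr  (last char: 'r')
  sorted[5] = qrrqrr$qrrrprppr  (last char: 'r')
  sorted[6] = qrrrprpprqrrqrr$  (last char: '$')
  sorted[7] = r$qrrrprpprqrrqr  (last char: 'r')
  sorted[8] = rpprqrrqrr$qrrrp  (last char: 'p')
  sorted[9] = rprpprqrrqrr$qrr  (last char: 'r')
  sorted[10] = rqrr$qrrrprpprqr  (last char: 'r')
  sorted[11] = rqrrqrr$qrrrprpp  (last char: 'p')
  sorted[12] = rr$qrrrprpprqrrq  (last char: 'q')
  sorted[13] = rrprpprqrrqrr$qr  (last char: 'r')
  sorted[14] = rrqrr$qrrrprpprq  (last char: 'q')
  sorted[15] = rrrprpprqrrqrr$q  (last char: 'q')
Last column: rrrprr$rprrpqrqq
Original string S is at sorted index 6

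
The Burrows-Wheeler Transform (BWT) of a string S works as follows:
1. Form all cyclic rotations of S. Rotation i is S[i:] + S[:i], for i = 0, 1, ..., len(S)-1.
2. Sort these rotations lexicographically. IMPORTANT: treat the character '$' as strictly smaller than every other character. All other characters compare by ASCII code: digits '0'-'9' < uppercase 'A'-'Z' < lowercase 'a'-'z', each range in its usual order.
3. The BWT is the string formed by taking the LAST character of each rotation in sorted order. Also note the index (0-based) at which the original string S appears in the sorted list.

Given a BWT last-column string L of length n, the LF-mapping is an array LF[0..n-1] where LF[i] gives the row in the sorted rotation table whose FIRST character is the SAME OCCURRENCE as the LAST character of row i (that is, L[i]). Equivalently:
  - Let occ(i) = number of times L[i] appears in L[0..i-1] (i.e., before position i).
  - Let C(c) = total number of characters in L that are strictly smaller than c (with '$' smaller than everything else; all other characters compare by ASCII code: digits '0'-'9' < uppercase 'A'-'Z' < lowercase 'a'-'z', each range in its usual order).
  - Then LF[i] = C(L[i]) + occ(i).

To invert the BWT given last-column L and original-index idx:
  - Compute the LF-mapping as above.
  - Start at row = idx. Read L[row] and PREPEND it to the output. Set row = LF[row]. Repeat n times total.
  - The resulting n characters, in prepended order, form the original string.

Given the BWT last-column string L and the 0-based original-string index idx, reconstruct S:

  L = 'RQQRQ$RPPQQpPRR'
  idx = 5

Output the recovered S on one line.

LF mapping: 9 4 5 10 6 0 11 1 2 7 8 14 3 12 13
Walk LF starting at row 5, prepending L[row]:
  step 1: row=5, L[5]='$', prepend. Next row=LF[5]=0
  step 2: row=0, L[0]='R', prepend. Next row=LF[0]=9
  step 3: row=9, L[9]='Q', prepend. Next row=LF[9]=7
  step 4: row=7, L[7]='P', prepend. Next row=LF[7]=1
  step 5: row=1, L[1]='Q', prepend. Next row=LF[1]=4
  step 6: row=4, L[4]='Q', prepend. Next row=LF[4]=6
  step 7: row=6, L[6]='R', prepend. Next row=LF[6]=11
  step 8: row=11, L[11]='p', prepend. Next row=LF[11]=14
  step 9: row=14, L[14]='R', prepend. Next row=LF[14]=13
  step 10: row=13, L[13]='R', prepend. Next row=LF[13]=12
  step 11: row=12, L[12]='P', prepend. Next row=LF[12]=3
  step 12: row=3, L[3]='R', prepend. Next row=LF[3]=10
  step 13: row=10, L[10]='Q', prepend. Next row=LF[10]=8
  step 14: row=8, L[8]='P', prepend. Next row=LF[8]=2
  step 15: row=2, L[2]='Q', prepend. Next row=LF[2]=5
Reversed output: QPQRPRRpRQQPQR$

Answer: QPQRPRRpRQQPQR$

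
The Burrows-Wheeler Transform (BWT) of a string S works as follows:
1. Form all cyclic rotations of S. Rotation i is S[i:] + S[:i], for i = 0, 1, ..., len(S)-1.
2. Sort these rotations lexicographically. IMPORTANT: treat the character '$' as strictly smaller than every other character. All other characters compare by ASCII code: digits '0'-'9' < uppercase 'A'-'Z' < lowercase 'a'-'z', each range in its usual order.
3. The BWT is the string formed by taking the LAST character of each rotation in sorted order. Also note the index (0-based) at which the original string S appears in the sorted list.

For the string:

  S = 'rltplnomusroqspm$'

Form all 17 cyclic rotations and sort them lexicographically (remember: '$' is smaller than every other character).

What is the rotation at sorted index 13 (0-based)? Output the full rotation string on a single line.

Answer: spm$rltplnomusroq

Derivation:
All 17 rotations (rotation i = S[i:]+S[:i]):
  rot[0] = rltplnomusroqspm$
  rot[1] = ltplnomusroqspm$r
  rot[2] = tplnomusroqspm$rl
  rot[3] = plnomusroqspm$rlt
  rot[4] = lnomusroqspm$rltp
  rot[5] = nomusroqspm$rltpl
  rot[6] = omusroqspm$rltpln
  rot[7] = musroqspm$rltplno
  rot[8] = usroqspm$rltplnom
  rot[9] = sroqspm$rltplnomu
  rot[10] = roqspm$rltplnomus
  rot[11] = oqspm$rltplnomusr
  rot[12] = qspm$rltplnomusro
  rot[13] = spm$rltplnomusroq
  rot[14] = pm$rltplnomusroqs
  rot[15] = m$rltplnomusroqsp
  rot[16] = $rltplnomusroqspm
Sorted (with $ < everything):
  sorted[0] = $rltplnomusroqspm
  sorted[1] = lnomusroqspm$rltp
  sorted[2] = ltplnomusroqspm$r
  sorted[3] = m$rltplnomusroqsp
  sorted[4] = musroqspm$rltplno
  sorted[5] = nomusroqspm$rltpl
  sorted[6] = omusroqspm$rltpln
  sorted[7] = oqspm$rltplnomusr
  sorted[8] = plnomusroqspm$rlt
  sorted[9] = pm$rltplnomusroqs
  sorted[10] = qspm$rltplnomusro
  sorted[11] = rltplnomusroqspm$
  sorted[12] = roqspm$rltplnomus
  sorted[13] = spm$rltplnomusroq
  sorted[14] = sroqspm$rltplnomu
  sorted[15] = tplnomusroqspm$rl
  sorted[16] = usroqspm$rltplnom
sorted[13] = spm$rltplnomusroq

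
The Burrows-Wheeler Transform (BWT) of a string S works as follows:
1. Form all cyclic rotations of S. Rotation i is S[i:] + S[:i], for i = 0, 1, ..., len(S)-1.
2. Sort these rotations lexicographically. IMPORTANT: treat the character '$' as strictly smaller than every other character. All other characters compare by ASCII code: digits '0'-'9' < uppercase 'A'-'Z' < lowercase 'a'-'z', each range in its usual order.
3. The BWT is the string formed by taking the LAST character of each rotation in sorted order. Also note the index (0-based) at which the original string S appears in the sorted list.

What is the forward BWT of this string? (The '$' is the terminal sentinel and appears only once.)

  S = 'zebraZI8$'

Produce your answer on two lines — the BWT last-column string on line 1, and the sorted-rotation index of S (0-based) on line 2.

All 9 rotations (rotation i = S[i:]+S[:i]):
  rot[0] = zebraZI8$
  rot[1] = ebraZI8$z
  rot[2] = braZI8$ze
  rot[3] = raZI8$zeb
  rot[4] = aZI8$zebr
  rot[5] = ZI8$zebra
  rot[6] = I8$zebraZ
  rot[7] = 8$zebraZI
  rot[8] = $zebraZI8
Sorted (with $ < everything):
  sorted[0] = $zebraZI8  (last char: '8')
  sorted[1] = 8$zebraZI  (last char: 'I')
  sorted[2] = I8$zebraZ  (last char: 'Z')
  sorted[3] = ZI8$zebra  (last char: 'a')
  sorted[4] = aZI8$zebr  (last char: 'r')
  sorted[5] = braZI8$ze  (last char: 'e')
  sorted[6] = ebraZI8$z  (last char: 'z')
  sorted[7] = raZI8$zeb  (last char: 'b')
  sorted[8] = zebraZI8$  (last char: '$')
Last column: 8IZarezb$
Original string S is at sorted index 8

Answer: 8IZarezb$
8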